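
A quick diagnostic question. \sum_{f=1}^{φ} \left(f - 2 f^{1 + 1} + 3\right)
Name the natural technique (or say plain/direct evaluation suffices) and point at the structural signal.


Diagnosis: no special technique — the summand is a plain polynomial in f (expanding first if it arrives factored); standard power-sum formulas evaluate it term by term.


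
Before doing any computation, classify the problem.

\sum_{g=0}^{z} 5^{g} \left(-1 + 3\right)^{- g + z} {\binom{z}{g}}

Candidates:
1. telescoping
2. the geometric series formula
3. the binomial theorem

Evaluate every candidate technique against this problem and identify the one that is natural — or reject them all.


Method: the binomial theorem — binomial coefficients against complementary powers of 5 and (-1 + 3): recognize the binomial expansion and resum.
- telescoping — in the displayed form, no term reappears at a neighboring index to cancel against.
- the geometric series formula: the ratio of consecutive terms depends on the index.
- the binomial theorem: applies; the problem has the shape this method handles.


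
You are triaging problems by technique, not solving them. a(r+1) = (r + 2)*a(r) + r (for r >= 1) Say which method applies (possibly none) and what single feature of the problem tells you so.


Technique: a summation factor — first-order linear but the coefficient r + 2 moves with the index — divide by the cumulative product and telescope.


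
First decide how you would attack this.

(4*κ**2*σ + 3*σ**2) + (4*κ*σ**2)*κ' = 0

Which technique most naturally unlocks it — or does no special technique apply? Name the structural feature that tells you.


Diagnosis: the exact-equation method — d/dκ of 4*κ**2*σ + 3*σ**2 equals d/dσ of 4*κ*σ**2: the form is a total differential of one potential — integrate it exactly.


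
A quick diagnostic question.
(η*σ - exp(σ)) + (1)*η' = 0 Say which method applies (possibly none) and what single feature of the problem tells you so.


Technique: a linear integrating factor — the equation is linear in η with coefficient σ; multiplying by the integrating factor exp(∫σ) makes the left side a perfect derivative.


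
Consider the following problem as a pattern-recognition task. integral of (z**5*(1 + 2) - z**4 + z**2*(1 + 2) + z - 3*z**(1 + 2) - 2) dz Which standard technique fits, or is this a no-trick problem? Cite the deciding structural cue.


Diagnosis: no special technique — nothing composite, nothing rational, nothing trigonometric — each constant-multiple power of z integrates by the power rule alone.


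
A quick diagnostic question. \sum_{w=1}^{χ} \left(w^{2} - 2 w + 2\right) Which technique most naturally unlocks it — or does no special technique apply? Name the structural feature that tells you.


Best approach: no special technique — no cancellation, no constant ratio, no binomial weights — just polynomial terms summed directly.


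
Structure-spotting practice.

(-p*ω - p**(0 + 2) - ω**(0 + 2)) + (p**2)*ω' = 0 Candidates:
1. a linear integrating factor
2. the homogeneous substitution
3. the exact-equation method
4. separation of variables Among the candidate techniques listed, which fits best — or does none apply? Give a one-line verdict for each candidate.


Diagnosis: the homogeneous substitution — the slope's numerator and denominator share total degree; set v = ω/p and the equation drops to separable form.
- a linear integrating factor: the unknown enters nonlinearly (through a power, a denominator, or a transcendental function), which the linear integrating-factor recipe cannot absorb as-is — any repair would come from a preliminary substitution, not the factor.
- the homogeneous substitution: applies; the problem has the shape this method handles.
- the exact-equation method: the mixed-partials test fails on this split — it is not an exact differential as presented.
- separation of variables: the two dependences do not factor apart.


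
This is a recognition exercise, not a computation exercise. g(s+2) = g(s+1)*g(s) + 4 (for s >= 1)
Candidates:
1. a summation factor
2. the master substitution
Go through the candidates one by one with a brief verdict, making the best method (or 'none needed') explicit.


Technique: no special technique — the map from one term to the next is curved, not linear, so linear closed-form machinery does not attach.
- a summation factor — no summation factor applies — the rule is not linear in the sequence values.
- the master substitution — the recursion shifts the index rather than dividing it.


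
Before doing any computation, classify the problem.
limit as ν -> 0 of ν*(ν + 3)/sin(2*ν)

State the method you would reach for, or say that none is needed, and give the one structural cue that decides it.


Best approach: l'Hôpital's rule (0/0) — substituting 0 gives 0 over 0; differentiate top and bottom once and re-evaluate. The standard small-argument limits would also carry it; the rule is the systematic route.


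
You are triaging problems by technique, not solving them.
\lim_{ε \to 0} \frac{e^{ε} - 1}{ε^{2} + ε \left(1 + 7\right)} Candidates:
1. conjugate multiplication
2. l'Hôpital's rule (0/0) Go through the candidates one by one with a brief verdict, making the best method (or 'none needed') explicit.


Best approach: l'Hôpital's rule (0/0) — plug in 0: top and bottom both hit zero, so differentiate each and retry. One could equally expand both pieces locally and compare leading terms; the rule does that in one stroke.
- conjugate multiplication — no divergent radical difference is present for a conjugate pair to cancel.
- l'Hôpital's rule (0/0) — applicable, and directly so.


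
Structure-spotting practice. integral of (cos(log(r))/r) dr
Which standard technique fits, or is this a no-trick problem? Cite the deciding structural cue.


Verdict: u-substitution — collected, the integrand has one factor that is, up to a constant, the derivative of an inner expression the rest depends on — substitute for that inner expression.


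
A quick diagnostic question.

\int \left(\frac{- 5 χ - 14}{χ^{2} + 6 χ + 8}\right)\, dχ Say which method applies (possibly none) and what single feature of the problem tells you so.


Verdict: partial fractions — rational integrand, reducible denominator χ^{2} + 6 χ + 8: decompose first, integrate second.


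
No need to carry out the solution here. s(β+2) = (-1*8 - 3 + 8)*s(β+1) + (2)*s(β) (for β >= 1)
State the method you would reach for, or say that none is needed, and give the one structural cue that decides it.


Verdict: the characteristic-root method — because shifting β leaves the equation's coefficients unchanged, exponential trials reduce it to algebra.


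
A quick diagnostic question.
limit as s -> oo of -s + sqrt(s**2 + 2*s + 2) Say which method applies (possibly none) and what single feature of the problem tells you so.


Technique: conjugate multiplication — neither sqrt(s**2 + 2*s + 2) nor s converges alone, so rewrite their difference as a conjugate-rationalized quotient first.


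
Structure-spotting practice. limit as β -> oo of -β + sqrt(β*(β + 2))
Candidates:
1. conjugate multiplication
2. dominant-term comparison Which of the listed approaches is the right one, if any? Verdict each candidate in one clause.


Technique: conjugate multiplication — infinity minus infinity with a radical in play — multiply by the conjugate so the divergences of sqrt(β*(β + 2)) and β annihilate.
- conjugate multiplication: yes, a natural case for it.
- dominant-term comparison — leading-power comparison does not apply to this form.


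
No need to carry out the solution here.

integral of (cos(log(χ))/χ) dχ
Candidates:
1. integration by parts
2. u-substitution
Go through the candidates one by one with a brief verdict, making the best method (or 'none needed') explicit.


Diagnosis: u-substitution — viewed as a product, the integrand is a composition evaluated at log(χ) times (a constant multiple of) that inner expression's derivative, so u = log(χ) makes it elementary.
- integration by parts — there is no nonconstant-polynomial-times-kernel split with an exp, sine, cosine (degree-1 argument), or logarithm partner.
- u-substitution: yes, a natural case for it.


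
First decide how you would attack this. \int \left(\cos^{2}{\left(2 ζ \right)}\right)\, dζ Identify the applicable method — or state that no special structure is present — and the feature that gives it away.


Method: a trigonometric identity — reduce \cos^{2}{\left(2 ζ \right)} with the power-reduction formula and the integral becomes first-degree trigonometry.


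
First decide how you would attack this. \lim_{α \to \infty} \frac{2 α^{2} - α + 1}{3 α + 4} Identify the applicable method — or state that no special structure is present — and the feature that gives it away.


Technique: dominant-term comparison — growth-rate triage: the leading powers of α decide the limit, everything else is noise. l'Hôpital's at-infinity variant applies to the expression viewed as a single quotient; the leading-term comparison is the direct route.


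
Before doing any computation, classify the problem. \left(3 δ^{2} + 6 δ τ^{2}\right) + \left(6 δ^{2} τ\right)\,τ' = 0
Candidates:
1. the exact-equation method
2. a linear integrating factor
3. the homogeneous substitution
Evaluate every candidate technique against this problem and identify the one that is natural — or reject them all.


Verdict: the exact-equation method — checking ∂/∂τ of 3 δ^{2} + 6 δ τ^{2} against ∂/∂δ of 6 δ^{2} τ: they match — the equation is exact as it stands.
- the exact-equation method: a fit — the right tool for this form.
- a linear integrating factor — the unknown enters nonlinearly (through a power, a denominator, or a transcendental function), which the linear integrating-factor recipe cannot absorb as-is — any repair would come from a preliminary substitution, not the factor.
- the homogeneous substitution: the ratio substitution does not collapse this equation.


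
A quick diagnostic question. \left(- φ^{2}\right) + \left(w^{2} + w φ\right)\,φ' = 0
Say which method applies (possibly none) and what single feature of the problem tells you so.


Diagnosis: the homogeneous substitution — the slope is degree-zero homogeneous: the ratio substitution v = φ/w collapses it. Suitably rearranged — at times with the variables' roles exchanged — this doubles as a Bernoulli equation; the homogeneous reading needs no such setup.


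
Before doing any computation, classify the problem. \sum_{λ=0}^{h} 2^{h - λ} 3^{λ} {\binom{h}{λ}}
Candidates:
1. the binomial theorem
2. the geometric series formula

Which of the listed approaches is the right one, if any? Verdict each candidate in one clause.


Verdict: the binomial theorem — the binomial coefficients weight matched powers of 3 and 2, which is exactly the expansion of a binomial power.
- the binomial theorem — applies; the problem has the shape this method handles.
- the geometric series formula — dividing successive terms gives an index-dependent quantity, not a constant.


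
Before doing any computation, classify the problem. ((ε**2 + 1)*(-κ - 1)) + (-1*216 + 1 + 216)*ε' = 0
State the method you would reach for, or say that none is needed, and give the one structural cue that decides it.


Diagnosis: separation of variables — one side of the product carries the independent variable, the other the unknown — the textbook separation shape.


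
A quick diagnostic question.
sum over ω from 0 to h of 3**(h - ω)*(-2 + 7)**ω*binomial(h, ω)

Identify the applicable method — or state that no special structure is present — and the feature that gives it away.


Best approach: the binomial theorem — terms weighting binomial(h, ω) against matched powers of (-2 + 7) and 3 reassemble into ((-2 + 7) + 3)^h by the binomial theorem.


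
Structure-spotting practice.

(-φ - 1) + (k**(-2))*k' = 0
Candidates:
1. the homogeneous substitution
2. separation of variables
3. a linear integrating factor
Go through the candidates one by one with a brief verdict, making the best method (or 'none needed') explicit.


Method: separation of variables — solved for the derivative, the right side splits multiplicatively into a function of each variable alone — divide and integrate each side.
- the homogeneous substitution — solved for the derivative, the right side changes under joint scaling of the two variables.
- separation of variables: yes — fits the structure here.
- a linear integrating factor — a nonlinear term in the unknown puts this outside the integrating-factor template.


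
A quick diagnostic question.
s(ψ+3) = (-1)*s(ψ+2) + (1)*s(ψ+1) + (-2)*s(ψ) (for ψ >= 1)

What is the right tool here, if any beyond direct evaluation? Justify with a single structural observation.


Method: the characteristic-root method — because shifting ψ leaves the equation's coefficients unchanged, exponential trials reduce it to algebra.


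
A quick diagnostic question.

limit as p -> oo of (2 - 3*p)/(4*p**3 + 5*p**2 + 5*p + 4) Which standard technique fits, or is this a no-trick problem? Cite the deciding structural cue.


Diagnosis: dominant-term comparison — divide through by the highest power of p; every lower-order term dies and the dominant terms decide the limit. l'Hôpital's at-infinity variant applies to the expression viewed as a single quotient; the leading-term comparison is the direct route.


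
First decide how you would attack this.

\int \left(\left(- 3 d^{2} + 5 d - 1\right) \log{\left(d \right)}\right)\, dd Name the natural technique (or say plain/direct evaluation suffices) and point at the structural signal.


Best approach: integration by parts — logs resist antidifferentiation but differentiate beautifully; pair \log{\left(d \right)} with the polynomial - 3 d^{2} + 5 d - 1 via parts.


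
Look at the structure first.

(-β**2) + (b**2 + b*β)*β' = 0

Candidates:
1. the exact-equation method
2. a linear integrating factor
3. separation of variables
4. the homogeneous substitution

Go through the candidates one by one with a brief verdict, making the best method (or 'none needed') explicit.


Diagnosis: the homogeneous substitution — the slope is degree-zero homogeneous: the ratio substitution v = β/b collapses it. Suitably rearranged — at times with the variables' roles exchanged — this doubles as a Bernoulli equation; the homogeneous reading needs no such setup.
- the exact-equation method: the mixed-partials test fails on this split — it is not an exact differential as presented.
- a linear integrating factor: the unknown enters nonlinearly (through a power, a denominator, or a transcendental function), which the linear integrating-factor recipe cannot absorb as-is — any repair would come from a preliminary substitution, not the factor.
- separation of variables: no algebra isolates the independent variable on one side and the unknown on the other.
- the homogeneous substitution: applies; the problem has the shape this method handles.


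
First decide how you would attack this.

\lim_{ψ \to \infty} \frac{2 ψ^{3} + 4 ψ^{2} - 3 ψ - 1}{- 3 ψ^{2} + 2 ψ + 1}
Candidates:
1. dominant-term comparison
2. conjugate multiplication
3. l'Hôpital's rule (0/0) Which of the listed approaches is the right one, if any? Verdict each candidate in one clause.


Technique: dominant-term comparison — divide through by the highest power of ψ; every lower-order term dies and the dominant terms decide the limit.
- dominant-term comparison: applies; the problem has the shape this method handles.
- conjugate multiplication: no divergent radical difference is present for a conjugate pair to cancel.
- l'Hôpital's rule (0/0): viewed as a single quotient this runs to ∞/∞, not the 0/0 clash this candidate addresses; an at-infinity variant of the rule would resolve it, but comparing leading growth reads the answer without differentiating.


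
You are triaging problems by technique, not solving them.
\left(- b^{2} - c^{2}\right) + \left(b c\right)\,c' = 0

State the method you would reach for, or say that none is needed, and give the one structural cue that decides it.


Verdict: the homogeneous substitution — the slope's numerator and denominator have matching total degree, so it depends only on c/b and the ratio substitution collapses it. This doubles as a Bernoulli equation in the unknown as written; the homogeneous route needs no setup at all.


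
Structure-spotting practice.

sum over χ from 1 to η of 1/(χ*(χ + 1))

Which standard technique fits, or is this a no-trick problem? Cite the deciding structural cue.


Technique: telescoping — integer-spaced poles in 1/(χ*(χ + 1)) are the telescoping signature in disguise.


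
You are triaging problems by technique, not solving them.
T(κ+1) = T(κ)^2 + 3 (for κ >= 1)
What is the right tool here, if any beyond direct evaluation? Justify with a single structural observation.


Diagnosis: no special technique — this one you iterate or analyze qualitatively: the nonlinearity defeats linear solution methods.


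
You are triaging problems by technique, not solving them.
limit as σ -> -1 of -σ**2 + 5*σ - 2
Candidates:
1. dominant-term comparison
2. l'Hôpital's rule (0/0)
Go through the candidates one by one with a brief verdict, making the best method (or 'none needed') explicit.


Diagnosis: no special technique — the expression is continuous at the evaluation point — substitute directly; no indeterminate form appears.
- dominant-term comparison — leading-power comparison does not apply to this form.
- l'Hôpital's rule (0/0): evaluation at the point is determinate, so the rule has nothing to repair.


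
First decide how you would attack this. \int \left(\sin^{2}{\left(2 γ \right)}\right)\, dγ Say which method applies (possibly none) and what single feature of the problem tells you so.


Technique: a trigonometric identity — even powers like \sin^{2}{\left(2 γ \right)} never integrate directly; the half-angle identity lowers the degree first.


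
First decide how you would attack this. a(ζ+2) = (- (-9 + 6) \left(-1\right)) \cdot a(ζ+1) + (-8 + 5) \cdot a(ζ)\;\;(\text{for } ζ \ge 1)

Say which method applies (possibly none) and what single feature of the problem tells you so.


Diagnosis: the characteristic-root method — because shifting ζ leaves the equation's coefficients unchanged, exponential trials reduce it to algebra.


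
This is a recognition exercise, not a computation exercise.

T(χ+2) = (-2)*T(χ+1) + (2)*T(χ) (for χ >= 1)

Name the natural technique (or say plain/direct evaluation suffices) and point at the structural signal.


Method: the characteristic-root method — this is the constant-coefficient homogeneous case — the whole solution in χ reduces to a polynomial's roots.


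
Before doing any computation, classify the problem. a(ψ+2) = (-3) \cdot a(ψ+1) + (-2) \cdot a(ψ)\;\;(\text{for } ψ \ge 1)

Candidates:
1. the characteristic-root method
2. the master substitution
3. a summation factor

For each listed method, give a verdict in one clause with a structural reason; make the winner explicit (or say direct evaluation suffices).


Diagnosis: the characteristic-root method — this is the constant-coefficient homogeneous case — the whole solution in ψ reduces to a polynomial's roots.
- the characteristic-root method — applies; the problem has the shape this method handles.
- the master substitution — the recursive argument is a shift of the index, not a fixed fraction of it.
- a summation factor — the recurrence reaches back more than one step, outside the first-order family a summation factor normalizes.


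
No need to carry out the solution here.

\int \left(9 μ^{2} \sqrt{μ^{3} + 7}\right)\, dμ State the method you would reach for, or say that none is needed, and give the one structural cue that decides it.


Method: u-substitution — set u = μ^{3} + 7: a constant multiple of its derivative, namely 9 μ^{2}, is present as a factor once the integrand is collected, so the du is sitting there waiting.


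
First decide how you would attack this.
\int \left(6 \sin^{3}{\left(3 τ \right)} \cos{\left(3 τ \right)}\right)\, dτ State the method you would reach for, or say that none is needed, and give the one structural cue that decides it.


Verdict: u-substitution — collected, the integrand has one factor that is, up to a constant, the derivative of an inner expression the rest depends on — substitute for that inner expression.


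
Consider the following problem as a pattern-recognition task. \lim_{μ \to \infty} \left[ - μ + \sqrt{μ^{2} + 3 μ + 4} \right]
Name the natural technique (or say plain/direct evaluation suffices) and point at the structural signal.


Best approach: conjugate multiplication — two divergent pieces with a minus sign between them and a radical in the mix: rationalize \sqrt{μ^{2} + 3 μ + 4} - μ before any limit law applies.


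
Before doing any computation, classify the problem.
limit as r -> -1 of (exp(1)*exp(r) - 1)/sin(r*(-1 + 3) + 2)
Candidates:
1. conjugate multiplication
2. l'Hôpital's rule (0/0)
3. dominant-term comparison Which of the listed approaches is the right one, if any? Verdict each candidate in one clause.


Verdict: l'Hôpital's rule (0/0) — both numerator and denominator vanish at -1: the genuine 0/0 indeterminate that l'Hôpital exists for. Known elementary limits would finish this too — the rule just bypasses the case analysis.
- conjugate multiplication: no difference of divergent radicals appears, so rationalizing has nothing to cancel.
- l'Hôpital's rule (0/0) — yes, a natural case for it.
- dominant-term comparison — this limit is not decided by comparing leading-term growth at infinity.


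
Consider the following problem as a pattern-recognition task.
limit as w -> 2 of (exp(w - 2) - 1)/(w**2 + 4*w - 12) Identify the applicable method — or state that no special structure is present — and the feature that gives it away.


Best approach: l'Hôpital's rule (0/0) — plug in 2: top and bottom both hit zero, so differentiate each and retry. The standard small-argument limits would also carry it; the rule is the systematic route.


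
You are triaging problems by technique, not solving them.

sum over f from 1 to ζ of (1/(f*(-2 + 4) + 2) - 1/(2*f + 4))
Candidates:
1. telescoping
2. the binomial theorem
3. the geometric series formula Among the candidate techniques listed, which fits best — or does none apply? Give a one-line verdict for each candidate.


Technique: telescoping — the summand is 1/(f*(-2 + 4) + 2) minus the same expression shifted by one, so consecutive terms cancel in pairs.
- telescoping — yes — fits the structure here.
- the binomial theorem: the summand does not match any term pattern of an expanded binomial power.
- the geometric series formula: the ratio of consecutive terms depends on the index.


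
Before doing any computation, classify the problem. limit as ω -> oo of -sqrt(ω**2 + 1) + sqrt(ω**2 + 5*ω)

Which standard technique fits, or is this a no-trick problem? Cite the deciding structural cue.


Method: conjugate multiplication — the ∞ − ∞ radical form is the exact trigger for the conjugate maneuver.


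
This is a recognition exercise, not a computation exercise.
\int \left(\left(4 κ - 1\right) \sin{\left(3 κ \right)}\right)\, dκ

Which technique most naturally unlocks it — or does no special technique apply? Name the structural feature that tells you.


Best approach: integration by parts — the integrand splits as 4 κ - 1 times \sin{\left(3 κ \right)} — repeatedly differentiating the polynomial part kills it, which is the parts ladder.


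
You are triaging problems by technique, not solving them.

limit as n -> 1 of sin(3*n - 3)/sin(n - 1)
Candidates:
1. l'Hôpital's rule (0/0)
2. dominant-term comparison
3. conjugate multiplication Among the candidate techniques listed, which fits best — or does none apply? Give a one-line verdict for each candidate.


Best approach: l'Hôpital's rule (0/0) — substituting 1 gives 0 over 0; differentiate top and bottom once and re-evaluate. The standard small-argument limits would also carry it; the rule is the systematic route.
- l'Hôpital's rule (0/0) — a fit — the right tool for this form.
- dominant-term comparison — this limit is not decided by comparing polynomial growth at infinity.
- conjugate multiplication — rationalization has no target — no divergent radical difference appears.


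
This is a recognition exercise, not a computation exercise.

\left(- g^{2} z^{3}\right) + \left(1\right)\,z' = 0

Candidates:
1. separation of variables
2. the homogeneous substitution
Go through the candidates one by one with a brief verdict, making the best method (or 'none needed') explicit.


Best approach: separation of variables — solved for the derivative, the right side factors as g^{2} times z^{3} — all g-dependence separates from all z-dependence.
- separation of variables: applicable, and directly so.
- the homogeneous substitution: solved for the derivative, the right side changes under joint scaling of the two variables.


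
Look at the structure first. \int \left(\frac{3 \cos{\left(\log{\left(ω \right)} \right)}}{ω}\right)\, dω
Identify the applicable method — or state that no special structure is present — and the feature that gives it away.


Technique: u-substitution — viewed as a product, the integrand is a composition evaluated at \log{\left(ω \right)} times (a constant multiple of) that inner expression's derivative, so u = \log{\left(ω \right)} makes it elementary.


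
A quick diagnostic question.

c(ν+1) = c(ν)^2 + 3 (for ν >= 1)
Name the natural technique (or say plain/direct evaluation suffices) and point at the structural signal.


Diagnosis: no special technique — the sequence value feeds back through itself nonlinearly — linear superposition fails, and every superposition-based closed form fails with it.


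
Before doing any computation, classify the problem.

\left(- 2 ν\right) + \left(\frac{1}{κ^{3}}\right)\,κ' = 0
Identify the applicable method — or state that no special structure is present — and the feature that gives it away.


Diagnosis: separation of variables — all dependence on the two variables factors apart, the defining separable shape. An exactness check succeeds on this form as well — separation and the potential function arrive at the same answer, separation more directly.


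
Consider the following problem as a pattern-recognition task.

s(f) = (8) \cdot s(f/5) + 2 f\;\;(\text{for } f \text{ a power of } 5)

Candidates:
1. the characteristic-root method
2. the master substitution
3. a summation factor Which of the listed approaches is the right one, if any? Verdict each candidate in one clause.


Verdict: the master substitution — the argument shrinks by the factor 5, so measure the index on a logarithmic scale and the recursion becomes a shift.
- the characteristic-root method: a divided-index call is not the fixed-shift linear shape that characteristic roots solve.
- the master substitution: yes — fits the structure here.
- a summation factor: the recursion divides its index rather than shifting it — there is no previous-term chain for a summation factor to telescope.


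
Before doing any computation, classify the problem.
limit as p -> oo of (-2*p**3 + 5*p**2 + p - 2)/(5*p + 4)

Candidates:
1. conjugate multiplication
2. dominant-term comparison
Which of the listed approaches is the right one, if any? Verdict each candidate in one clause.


Diagnosis: dominant-term comparison — divide through by the highest power of p; every lower-order term dies and the dominant terms decide the limit.
- conjugate multiplication: no difference of divergent radicals appears, so rationalizing has nothing to cancel.
- dominant-term comparison — yes, a natural case for it.


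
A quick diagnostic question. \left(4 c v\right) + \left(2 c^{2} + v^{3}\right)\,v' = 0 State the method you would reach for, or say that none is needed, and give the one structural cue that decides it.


Verdict: the exact-equation method — d/dv of 4 c v equals d/dc of 2 c^{2} + v^{3}: the form is a total differential of one potential — integrate it exactly.


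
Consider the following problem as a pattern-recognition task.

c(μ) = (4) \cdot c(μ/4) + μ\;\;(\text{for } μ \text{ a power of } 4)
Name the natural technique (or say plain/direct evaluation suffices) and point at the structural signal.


Verdict: the master substitution — treat m = log base 4 of μ as the new clock: one recursion step advances m by one while μ scales by 4.


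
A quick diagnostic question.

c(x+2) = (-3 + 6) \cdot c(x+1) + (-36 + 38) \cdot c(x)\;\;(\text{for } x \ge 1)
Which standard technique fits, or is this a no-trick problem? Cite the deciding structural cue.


Verdict: the characteristic-root method — every coefficient is a fixed number and the forcing is zero — substitute r^x and read off the root equation.


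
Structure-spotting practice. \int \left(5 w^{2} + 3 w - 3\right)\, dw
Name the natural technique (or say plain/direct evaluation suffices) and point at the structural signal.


Diagnosis: no special technique — every term is a constant multiple of a power of w; term-wise power-rule integration needs no preliminary transformation.


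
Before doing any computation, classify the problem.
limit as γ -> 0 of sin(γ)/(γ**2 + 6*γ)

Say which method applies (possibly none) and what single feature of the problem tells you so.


Verdict: l'Hôpital's rule (0/0) — numerator and denominator both vanish at 0 — a genuine 0/0 form, which is exactly when l'Hôpital applies. A first-order expansion at the point is an equally standard path; the rule packages it.


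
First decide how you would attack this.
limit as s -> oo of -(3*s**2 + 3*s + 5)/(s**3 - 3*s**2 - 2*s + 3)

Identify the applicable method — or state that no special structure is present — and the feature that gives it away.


Best approach: dominant-term comparison — divide by the highest power of s present: lower-order terms vanish and the dominant ratio remains. l'Hôpital's at-infinity variant applies to the expression viewed as a single quotient; the leading-term comparison is the direct route.


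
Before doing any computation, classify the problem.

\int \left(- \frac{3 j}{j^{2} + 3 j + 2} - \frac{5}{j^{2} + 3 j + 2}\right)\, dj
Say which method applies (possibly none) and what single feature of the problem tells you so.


Technique: partial fractions — the bottom, j^{2} + 3 j + 2, comes apart into simple factors, and a proper rational function over split factors decomposes.


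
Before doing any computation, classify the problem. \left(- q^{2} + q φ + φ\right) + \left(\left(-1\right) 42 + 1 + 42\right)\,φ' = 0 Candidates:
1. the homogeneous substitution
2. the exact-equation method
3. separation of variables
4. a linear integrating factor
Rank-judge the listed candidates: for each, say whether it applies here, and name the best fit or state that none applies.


Diagnosis: a linear integrating factor — the unknown enters only to the first power against a nonzero forcing term — the integrating-factor template applies directly.
- the homogeneous substitution: the ratio of the variables does not determine the slope.
- the exact-equation method: no potential function has this form as its differential, as written.
- separation of variables: the two dependences are entangled, not a clean product of one-variable pieces.
- a linear integrating factor — applicable, and directly so.


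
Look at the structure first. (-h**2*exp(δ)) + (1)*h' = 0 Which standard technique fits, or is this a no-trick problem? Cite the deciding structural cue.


Verdict: separation of variables — a product of single-variable factors, exp(δ) and h**2 — the textbook separable form.


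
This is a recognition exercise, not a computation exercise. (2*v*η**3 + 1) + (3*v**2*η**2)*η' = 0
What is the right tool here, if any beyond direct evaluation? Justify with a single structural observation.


Best approach: the exact-equation method — take the mixed partials of 2*v*η**3 + 1 and 3*v**2*η**2: they are equal, which certifies an exact differential.


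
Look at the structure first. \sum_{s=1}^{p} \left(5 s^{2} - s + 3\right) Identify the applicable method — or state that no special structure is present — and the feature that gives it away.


Best approach: no special technique — recognize the absence of structure: constant-multiple powers of s summed plainly, no special method required.


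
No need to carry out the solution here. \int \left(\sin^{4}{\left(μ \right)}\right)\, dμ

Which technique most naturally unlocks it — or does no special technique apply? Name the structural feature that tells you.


Verdict: a trigonometric identity — \sin^{4}{\left(μ \right)} is an even power — the power-reduction identity rewrites it into first-degree cosines.


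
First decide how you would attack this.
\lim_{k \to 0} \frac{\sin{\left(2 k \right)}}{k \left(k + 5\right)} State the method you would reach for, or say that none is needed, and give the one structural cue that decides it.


Technique: l'Hôpital's rule (0/0) — both numerator and denominator vanish at 0: the genuine 0/0 indeterminate that l'Hôpital exists for. A first-order expansion at the point is an equally standard path; the rule packages it.


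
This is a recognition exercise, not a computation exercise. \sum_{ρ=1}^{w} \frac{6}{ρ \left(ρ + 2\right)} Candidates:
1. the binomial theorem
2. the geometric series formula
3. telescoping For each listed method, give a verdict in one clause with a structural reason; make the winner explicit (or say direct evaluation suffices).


Method: telescoping — the denominator's roots in \frac{6}{ρ \left(ρ + 2\right)} sit an integer apart: decomposition produces a self-cancelling chain.
- the binomial theorem — no binomial coefficients pair with matched powers.
- the geometric series formula — the term-to-term ratio changes with the index, so the geometric formula cannot close it.
- telescoping: a fit — the right tool for this form.


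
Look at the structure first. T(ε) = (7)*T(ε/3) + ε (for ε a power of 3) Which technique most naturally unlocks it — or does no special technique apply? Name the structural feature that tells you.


Method: the master substitution — divide-the-index recursion (ε/3 inside the call) straightens out once the index is rewritten as 3^m.


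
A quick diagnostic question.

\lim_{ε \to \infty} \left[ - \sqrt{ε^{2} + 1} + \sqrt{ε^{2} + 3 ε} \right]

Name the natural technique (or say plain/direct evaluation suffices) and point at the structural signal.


Diagnosis: conjugate multiplication — this difference gives up after one conjugate multiplication — the radical structure cancels against its conjugate.


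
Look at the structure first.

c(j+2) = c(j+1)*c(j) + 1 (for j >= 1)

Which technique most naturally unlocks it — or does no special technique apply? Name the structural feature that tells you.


Method: no special technique — the unknown enters the rule nonlinearly, not as a weighted sum — no linear method is even well-posed.


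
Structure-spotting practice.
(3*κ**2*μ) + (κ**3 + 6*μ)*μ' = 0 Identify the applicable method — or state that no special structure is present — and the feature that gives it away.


Technique: the exact-equation method — 3*κ**2*μ and κ**3 + 6*μ pass the exactness check on the nose, so no integrating factor in κ or μ is needed at all.


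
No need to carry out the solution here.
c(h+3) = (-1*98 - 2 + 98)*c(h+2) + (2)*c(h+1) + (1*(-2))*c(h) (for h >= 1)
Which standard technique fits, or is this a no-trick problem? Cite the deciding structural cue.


Technique: the characteristic-root method — constant coefficients and linearity mean the ansatz r^h reduces it to solving the characteristic polynomial.


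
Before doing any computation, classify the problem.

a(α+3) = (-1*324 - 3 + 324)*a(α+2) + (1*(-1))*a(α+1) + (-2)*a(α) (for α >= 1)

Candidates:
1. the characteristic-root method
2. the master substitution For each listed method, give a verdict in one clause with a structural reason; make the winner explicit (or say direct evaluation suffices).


Technique: the characteristic-root method — try a geometric ansatz r^α: constant coefficients turn the recurrence into one polynomial equation in r.
- the characteristic-root method: applies; the problem has the shape this method handles.
- the master substitution — no fixed divisor shrinks the index between calls.


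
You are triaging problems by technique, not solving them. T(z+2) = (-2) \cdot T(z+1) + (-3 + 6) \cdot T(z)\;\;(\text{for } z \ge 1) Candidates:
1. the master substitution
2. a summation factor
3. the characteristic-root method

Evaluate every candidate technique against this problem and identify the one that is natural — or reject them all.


Best approach: the characteristic-root method — constant coefficients and linearity mean the ansatz r^z reduces it to solving the characteristic polynomial.
- the master substitution — there is no divide-the-index recursive argument.
- a summation factor: the recurrence reaches back more than one step, outside the first-order family a summation factor normalizes.
- the characteristic-root method: a fit — the right tool for this form.


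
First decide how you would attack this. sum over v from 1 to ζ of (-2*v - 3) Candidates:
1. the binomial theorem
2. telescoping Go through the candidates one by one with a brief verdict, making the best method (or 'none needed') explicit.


Technique: no special technique — constant-multiple powers of v with no cancellation partners and no common ratio — use the standard power-sum formulas.
- the binomial theorem — no binomial coefficients pair up with complementary powers here.
- telescoping — the terms as presented offer no neighboring cancellation — a telescoping rewrite may exist, but the displayed structure does not hand one over.


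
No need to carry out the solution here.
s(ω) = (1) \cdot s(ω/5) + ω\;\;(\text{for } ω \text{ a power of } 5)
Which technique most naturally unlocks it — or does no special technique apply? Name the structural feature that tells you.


Technique: the master substitution — the argument contracts 5-fold per step: reindex ω exponentially and solve the linear recurrence in the new index.


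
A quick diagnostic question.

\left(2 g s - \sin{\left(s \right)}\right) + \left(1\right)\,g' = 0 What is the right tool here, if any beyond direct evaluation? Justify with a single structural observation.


Best approach: a linear integrating factor — the unknown enters only to the first power against a nonzero forcing term — the integrating-factor template applies directly.


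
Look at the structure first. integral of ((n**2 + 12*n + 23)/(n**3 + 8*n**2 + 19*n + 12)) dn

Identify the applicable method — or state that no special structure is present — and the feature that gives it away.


Verdict: partial fractions — the factorization of n**3 + 8*n**2 + 19*n + 12 is the whole battle; after it, each term is a table integral.


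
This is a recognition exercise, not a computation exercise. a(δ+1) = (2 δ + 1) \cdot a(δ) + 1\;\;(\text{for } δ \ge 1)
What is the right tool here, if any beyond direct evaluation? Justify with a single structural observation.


Technique: a summation factor — the coefficient 2 δ + 1 drifts with the index, so no fixed root exists; normalizing by the cumulative product telescopes it.
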